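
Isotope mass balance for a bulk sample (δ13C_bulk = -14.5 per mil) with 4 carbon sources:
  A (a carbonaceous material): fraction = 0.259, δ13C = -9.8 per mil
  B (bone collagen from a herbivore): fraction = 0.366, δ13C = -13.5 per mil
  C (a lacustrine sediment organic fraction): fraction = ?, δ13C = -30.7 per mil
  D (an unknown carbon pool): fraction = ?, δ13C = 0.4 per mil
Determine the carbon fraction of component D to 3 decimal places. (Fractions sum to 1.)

Let f_D and f_C be the unknown fractions; fractions sum to 1 so f_D + f_C = 0.375.
Mass balance: Σ fᵢ·δᵢ = δ_bulk ⇒ f_D·(0.4) + f_C·(-30.7) = -14.5 − (-7.479) = -7.021
Substitute f_C = 0.375 − f_D:
f_D·(0.4 − -30.7) = -7.021 − 0.375×(-30.7) = 4.492
f_D = 4.492 / 31.1 = 0.1444

0.144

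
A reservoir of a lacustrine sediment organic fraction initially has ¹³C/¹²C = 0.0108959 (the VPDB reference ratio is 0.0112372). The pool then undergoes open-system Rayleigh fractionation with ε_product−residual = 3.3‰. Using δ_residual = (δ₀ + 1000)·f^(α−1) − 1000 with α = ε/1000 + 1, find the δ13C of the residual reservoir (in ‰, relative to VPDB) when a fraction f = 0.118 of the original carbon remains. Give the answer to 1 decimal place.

δ₀ = (0.0108959/0.0112372 − 1)×1000 = (0.969628 − 1)×1000 = -30.372‰
α − 1 = ε/1000 = 0.0033
f^(α−1) = 0.118^(0.0033) = 0.992972
δ_res = (-30.372 + 1000) × 0.992972 − 1000 = 962.814 − 1000 = -37.19‰

-37.2‰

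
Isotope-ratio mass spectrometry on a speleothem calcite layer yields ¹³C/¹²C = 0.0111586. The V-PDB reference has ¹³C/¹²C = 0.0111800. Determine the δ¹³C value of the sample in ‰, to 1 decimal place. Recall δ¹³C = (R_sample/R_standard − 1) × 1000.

δ¹³C = (R_sample / R_standard − 1) × 1000
R_sample / R_standard = 0.0111586 / 0.0111800 = 0.998086
δ¹³C = (0.998086 − 1) × 1000 = -1.91‰

-1.9‰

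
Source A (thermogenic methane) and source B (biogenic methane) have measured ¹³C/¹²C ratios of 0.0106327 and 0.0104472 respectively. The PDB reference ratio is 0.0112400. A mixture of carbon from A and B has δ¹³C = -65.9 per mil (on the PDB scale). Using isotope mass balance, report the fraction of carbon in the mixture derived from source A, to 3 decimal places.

0.281

δ_A = (0.0106327/0.0112400 − 1)×1000 = (0.945970 − 1)×1000 = -54.030 per mil
δ_B = (0.0104472/0.0112400 − 1)×1000 = (0.929466 − 1)×1000 = -70.534 per mil
f_A = (δ_mix − δ_B)/(δ_A − δ_B) = (-65.9 − (-70.534))/(-54.030 − (-70.534))
f_A = 4.634 / 16.504 = 0.2808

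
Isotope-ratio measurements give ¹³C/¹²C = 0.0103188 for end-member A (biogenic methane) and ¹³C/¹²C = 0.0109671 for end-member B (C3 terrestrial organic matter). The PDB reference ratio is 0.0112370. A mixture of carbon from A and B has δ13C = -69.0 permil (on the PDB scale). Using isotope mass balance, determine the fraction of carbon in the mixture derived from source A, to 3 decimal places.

δ_A = (0.0103188/0.0112370 − 1)×1000 = (0.918288 − 1)×1000 = -81.712 permil
δ_B = (0.0109671/0.0112370 − 1)×1000 = (0.975981 − 1)×1000 = -24.019 permil
f_A = (δ_mix − δ_B)/(δ_A − δ_B) = (-69.0 − (-24.019))/(-81.712 − (-24.019))
f_A = -44.981 / -57.693 = 0.7797

0.780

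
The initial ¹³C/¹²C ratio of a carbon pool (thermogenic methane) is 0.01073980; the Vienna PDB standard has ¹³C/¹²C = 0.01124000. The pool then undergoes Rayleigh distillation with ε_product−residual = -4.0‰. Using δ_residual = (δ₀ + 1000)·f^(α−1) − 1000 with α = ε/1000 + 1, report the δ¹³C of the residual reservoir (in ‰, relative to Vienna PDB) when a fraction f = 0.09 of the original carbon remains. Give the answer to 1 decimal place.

-35.3‰

δ₀ = (0.01073980/0.01124000 − 1)×1000 = (0.955498 − 1)×1000 = -44.502‰
α − 1 = ε/1000 = -0.0040
f^(α−1) = 0.09^(-0.0040) = 1.009678
δ_res = (-44.502 + 1000) × 1.009678 − 1000 = 964.746 − 1000 = -35.25‰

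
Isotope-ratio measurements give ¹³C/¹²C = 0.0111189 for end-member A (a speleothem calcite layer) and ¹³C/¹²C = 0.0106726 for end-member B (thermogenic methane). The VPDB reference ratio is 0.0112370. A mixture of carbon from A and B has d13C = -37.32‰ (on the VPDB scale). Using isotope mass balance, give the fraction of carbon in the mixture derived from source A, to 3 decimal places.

0.325

δ_A = (0.0111189/0.0112370 − 1)×1000 = (0.989490 − 1)×1000 = -10.510‰
δ_B = (0.0106726/0.0112370 − 1)×1000 = (0.949773 − 1)×1000 = -50.227‰
f_A = (δ_mix − δ_B)/(δ_A − δ_B) = (-37.32 − (-50.227))/(-10.510 − (-50.227))
f_A = 12.907 / 39.717 = 0.3250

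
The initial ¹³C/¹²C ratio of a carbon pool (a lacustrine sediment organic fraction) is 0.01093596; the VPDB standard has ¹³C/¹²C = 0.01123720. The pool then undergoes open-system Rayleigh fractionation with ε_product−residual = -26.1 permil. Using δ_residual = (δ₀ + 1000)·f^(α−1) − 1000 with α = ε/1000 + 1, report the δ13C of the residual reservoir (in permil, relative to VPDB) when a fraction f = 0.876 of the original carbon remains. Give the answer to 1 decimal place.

δ₀ = (0.01093596/0.01123720 − 1)×1000 = (0.973193 − 1)×1000 = -26.807 permil
α − 1 = ε/1000 = -0.0261
f^(α−1) = 0.876^(-0.0261) = 1.003461
δ_res = (-26.807 + 1000) × 1.003461 − 1000 = 976.561 − 1000 = -23.44 permil

-23.4 permil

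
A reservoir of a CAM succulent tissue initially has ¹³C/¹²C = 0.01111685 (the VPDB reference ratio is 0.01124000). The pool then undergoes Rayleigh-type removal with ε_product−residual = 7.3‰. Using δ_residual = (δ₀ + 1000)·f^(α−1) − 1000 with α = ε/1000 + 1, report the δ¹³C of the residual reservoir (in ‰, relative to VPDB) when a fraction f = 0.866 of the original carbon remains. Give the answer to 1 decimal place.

-12.0‰

δ₀ = (0.01111685/0.01124000 − 1)×1000 = (0.989044 − 1)×1000 = -10.956‰
α − 1 = ε/1000 = 0.0073
f^(α−1) = 0.866^(0.0073) = 0.998950
δ_res = (-10.956 + 1000) × 0.998950 − 1000 = 988.005 − 1000 = -11.99‰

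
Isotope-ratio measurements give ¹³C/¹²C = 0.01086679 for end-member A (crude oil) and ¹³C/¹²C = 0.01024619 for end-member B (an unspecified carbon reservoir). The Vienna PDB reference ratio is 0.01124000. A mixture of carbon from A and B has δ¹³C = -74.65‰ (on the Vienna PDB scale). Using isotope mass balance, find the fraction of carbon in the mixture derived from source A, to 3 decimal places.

δ_A = (0.01086679/0.01124000 − 1)×1000 = (0.966796 − 1)×1000 = -33.204‰
δ_B = (0.01024619/0.01124000 − 1)×1000 = (0.911583 − 1)×1000 = -88.417‰
f_A = (δ_mix − δ_B)/(δ_A − δ_B) = (-74.65 − (-88.417))/(-33.204 − (-88.417))
f_A = 13.767 / 55.214 = 0.2493

0.249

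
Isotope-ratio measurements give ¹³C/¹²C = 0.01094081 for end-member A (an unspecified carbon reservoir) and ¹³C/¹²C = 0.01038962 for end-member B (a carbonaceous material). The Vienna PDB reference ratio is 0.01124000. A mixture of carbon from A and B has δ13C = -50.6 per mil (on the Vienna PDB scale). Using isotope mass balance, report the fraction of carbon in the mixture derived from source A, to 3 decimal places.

0.511

δ_A = (0.01094081/0.01124000 − 1)×1000 = (0.973382 − 1)×1000 = -26.618 per mil
δ_B = (0.01038962/0.01124000 − 1)×1000 = (0.924343 − 1)×1000 = -75.657 per mil
f_A = (δ_mix − δ_B)/(δ_A − δ_B) = (-50.6 − (-75.657))/(-26.618 − (-75.657))
f_A = 25.057 / 49.038 = 0.5110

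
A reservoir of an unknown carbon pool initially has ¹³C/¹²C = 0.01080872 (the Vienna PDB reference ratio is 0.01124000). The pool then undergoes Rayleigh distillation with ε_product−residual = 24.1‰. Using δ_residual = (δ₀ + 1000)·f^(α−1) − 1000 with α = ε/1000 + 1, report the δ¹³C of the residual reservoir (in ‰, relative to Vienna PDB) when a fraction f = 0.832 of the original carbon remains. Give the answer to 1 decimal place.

-42.6‰

δ₀ = (0.01080872/0.01124000 − 1)×1000 = (0.961630 − 1)×1000 = -38.370‰
α − 1 = ε/1000 = 0.0241
f^(α−1) = 0.832^(0.0241) = 0.995577
δ_res = (-38.370 + 1000) × 0.995577 − 1000 = 957.377 − 1000 = -42.62‰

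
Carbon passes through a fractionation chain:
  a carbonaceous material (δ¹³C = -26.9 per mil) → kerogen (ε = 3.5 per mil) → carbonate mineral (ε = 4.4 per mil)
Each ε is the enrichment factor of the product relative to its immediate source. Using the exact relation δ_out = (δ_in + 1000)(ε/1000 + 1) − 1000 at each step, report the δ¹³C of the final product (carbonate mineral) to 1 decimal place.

step 1: δ = (-26.90 + 1000)·(3.5/1000 + 1) − 1000 = -23.49 per mil
step 2: δ = (-23.49 + 1000)·(4.4/1000 + 1) − 1000 = -19.20 per mil

-19.2 per mil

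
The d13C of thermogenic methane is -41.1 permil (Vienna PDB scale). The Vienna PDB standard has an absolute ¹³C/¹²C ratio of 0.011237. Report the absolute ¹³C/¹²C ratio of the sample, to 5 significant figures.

0.010775

R_sample = R_standard × (d13C/1000 + 1)
R_sample = 0.011237 × (-41.1/1000 + 1) = 0.011237 × 0.958900
R_sample = 0.0107752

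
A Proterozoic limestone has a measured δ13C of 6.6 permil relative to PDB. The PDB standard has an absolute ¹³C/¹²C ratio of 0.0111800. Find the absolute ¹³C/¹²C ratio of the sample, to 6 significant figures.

0.0112538

R_sample = R_standard × (δ13C/1000 + 1)
R_sample = 0.0111800 × (6.6/1000 + 1) = 0.0111800 × 1.006600
R_sample = 0.0112538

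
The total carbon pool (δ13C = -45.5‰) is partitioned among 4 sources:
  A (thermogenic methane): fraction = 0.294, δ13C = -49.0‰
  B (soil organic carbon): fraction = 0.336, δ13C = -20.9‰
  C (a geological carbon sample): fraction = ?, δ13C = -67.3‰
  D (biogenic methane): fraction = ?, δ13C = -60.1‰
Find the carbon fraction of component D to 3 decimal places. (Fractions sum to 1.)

Let f_D and f_C be the unknown fractions; fractions sum to 1 so f_D + f_C = 0.370.
Mass balance: Σ fᵢ·δᵢ = δ_bulk ⇒ f_D·(-60.1) + f_C·(-67.3) = -45.5 − (-21.428) = -24.072
Substitute f_C = 0.370 − f_D:
f_D·(-60.1 − -67.3) = -24.072 − 0.370×(-67.3) = 0.829
f_D = 0.829 / 7.2 = 0.1152

0.115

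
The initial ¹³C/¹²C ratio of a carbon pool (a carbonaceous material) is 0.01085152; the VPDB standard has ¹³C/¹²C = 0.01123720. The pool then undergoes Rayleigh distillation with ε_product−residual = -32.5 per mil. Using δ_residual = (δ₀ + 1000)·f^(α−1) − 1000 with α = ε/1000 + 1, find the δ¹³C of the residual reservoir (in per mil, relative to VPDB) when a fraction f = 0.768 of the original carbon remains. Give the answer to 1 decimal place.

-26.0 per mil

δ₀ = (0.01085152/0.01123720 − 1)×1000 = (0.965678 − 1)×1000 = -34.322 per mil
α − 1 = ε/1000 = -0.0325
f^(α−1) = 0.768^(-0.0325) = 1.008616
δ_res = (-34.322 + 1000) × 1.008616 − 1000 = 973.998 − 1000 = -26.00 per mil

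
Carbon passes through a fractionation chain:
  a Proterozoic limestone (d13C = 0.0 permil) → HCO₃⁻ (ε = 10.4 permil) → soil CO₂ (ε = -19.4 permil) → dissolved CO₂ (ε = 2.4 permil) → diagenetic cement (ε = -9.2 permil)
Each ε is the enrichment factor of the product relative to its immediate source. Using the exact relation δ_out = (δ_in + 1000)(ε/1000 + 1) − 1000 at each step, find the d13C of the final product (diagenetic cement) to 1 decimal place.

-16.0 permil

step 1: δ = (-0.00 + 1000)·(10.4/1000 + 1) − 1000 = 10.40 permil
step 2: δ = (10.40 + 1000)·(-19.4/1000 + 1) − 1000 = -9.20 permil
step 3: δ = (-9.20 + 1000)·(2.4/1000 + 1) − 1000 = -6.82 permil
step 4: δ = (-6.82 + 1000)·(-9.2/1000 + 1) − 1000 = -15.96 permil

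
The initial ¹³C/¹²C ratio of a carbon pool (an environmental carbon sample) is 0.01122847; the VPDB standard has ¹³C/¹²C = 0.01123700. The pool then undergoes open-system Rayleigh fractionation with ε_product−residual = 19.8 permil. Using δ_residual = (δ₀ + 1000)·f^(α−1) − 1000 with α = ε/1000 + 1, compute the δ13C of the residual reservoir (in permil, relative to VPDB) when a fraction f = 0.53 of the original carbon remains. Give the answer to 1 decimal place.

δ₀ = (0.01122847/0.01123700 − 1)×1000 = (0.999241 − 1)×1000 = -0.759 permil
α − 1 = ε/1000 = 0.0198
f^(α−1) = 0.53^(0.0198) = 0.987508
δ_res = (-0.759 + 1000) × 0.987508 − 1000 = 986.758 − 1000 = -13.24 permil

-13.2 permil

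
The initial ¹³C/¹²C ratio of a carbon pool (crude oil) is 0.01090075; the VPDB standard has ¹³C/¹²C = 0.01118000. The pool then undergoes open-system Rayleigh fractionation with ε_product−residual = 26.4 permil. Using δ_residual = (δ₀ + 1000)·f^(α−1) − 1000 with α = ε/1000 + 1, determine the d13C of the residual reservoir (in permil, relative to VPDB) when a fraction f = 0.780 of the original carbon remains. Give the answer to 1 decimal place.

δ₀ = (0.01090075/0.01118000 − 1)×1000 = (0.975022 − 1)×1000 = -24.978 permil
α − 1 = ε/1000 = 0.0264
f^(α−1) = 0.780^(0.0264) = 0.993462
δ_res = (-24.978 + 1000) × 0.993462 − 1000 = 968.648 − 1000 = -31.35 permil

-31.4 permil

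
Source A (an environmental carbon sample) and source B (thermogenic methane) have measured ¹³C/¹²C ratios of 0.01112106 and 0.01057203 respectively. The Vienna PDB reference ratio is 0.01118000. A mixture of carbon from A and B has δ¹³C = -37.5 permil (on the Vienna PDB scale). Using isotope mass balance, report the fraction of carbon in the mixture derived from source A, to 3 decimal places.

δ_A = (0.01112106/0.01118000 − 1)×1000 = (0.994728 − 1)×1000 = -5.272 permil
δ_B = (0.01057203/0.01118000 − 1)×1000 = (0.945620 − 1)×1000 = -54.380 permil
f_A = (δ_mix − δ_B)/(δ_A − δ_B) = (-37.5 − (-54.380))/(-5.272 − (-54.380))
f_A = 16.880 / 49.108 = 0.3437

0.344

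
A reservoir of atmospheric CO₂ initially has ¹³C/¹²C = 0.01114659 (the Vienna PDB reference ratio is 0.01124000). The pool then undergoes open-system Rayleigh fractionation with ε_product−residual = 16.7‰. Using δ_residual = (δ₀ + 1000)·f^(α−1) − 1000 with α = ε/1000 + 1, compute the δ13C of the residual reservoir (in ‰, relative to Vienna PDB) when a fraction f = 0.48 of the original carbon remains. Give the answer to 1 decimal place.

-20.4‰

δ₀ = (0.01114659/0.01124000 − 1)×1000 = (0.991690 − 1)×1000 = -8.310‰
α − 1 = ε/1000 = 0.0167
f^(α−1) = 0.48^(0.0167) = 0.987818
δ_res = (-8.310 + 1000) × 0.987818 − 1000 = 979.608 − 1000 = -20.39‰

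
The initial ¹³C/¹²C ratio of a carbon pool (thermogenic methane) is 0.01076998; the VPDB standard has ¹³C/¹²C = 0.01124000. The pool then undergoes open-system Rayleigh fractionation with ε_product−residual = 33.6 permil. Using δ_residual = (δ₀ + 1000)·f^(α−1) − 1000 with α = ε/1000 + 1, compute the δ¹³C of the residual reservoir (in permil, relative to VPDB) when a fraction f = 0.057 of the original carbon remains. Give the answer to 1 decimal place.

δ₀ = (0.01076998/0.01124000 − 1)×1000 = (0.958183 − 1)×1000 = -41.817 permil
α − 1 = ε/1000 = 0.0336
f^(α−1) = 0.057^(0.0336) = 0.908233
δ_res = (-41.817 + 1000) × 0.908233 − 1000 = 870.254 − 1000 = -129.75 permil

-129.7 permil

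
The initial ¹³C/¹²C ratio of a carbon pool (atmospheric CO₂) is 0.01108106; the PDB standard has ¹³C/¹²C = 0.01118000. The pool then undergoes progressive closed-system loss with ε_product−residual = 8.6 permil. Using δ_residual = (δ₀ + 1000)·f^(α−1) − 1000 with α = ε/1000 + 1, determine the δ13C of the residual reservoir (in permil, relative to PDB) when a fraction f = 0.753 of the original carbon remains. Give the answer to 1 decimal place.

-11.3 permil

δ₀ = (0.01108106/0.01118000 − 1)×1000 = (0.991150 − 1)×1000 = -8.850 permil
α − 1 = ε/1000 = 0.0086
f^(α−1) = 0.753^(0.0086) = 0.997563
δ_res = (-8.850 + 1000) × 0.997563 − 1000 = 988.735 − 1000 = -11.26 permil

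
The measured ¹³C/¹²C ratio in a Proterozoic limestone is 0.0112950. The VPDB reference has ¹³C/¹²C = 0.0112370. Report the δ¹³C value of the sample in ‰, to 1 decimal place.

δ¹³C = (R_sample / R_standard − 1) × 1000
R_sample / R_standard = 0.0112950 / 0.0112370 = 1.005162
δ¹³C = (1.005162 − 1) × 1000 = 5.16‰

5.2‰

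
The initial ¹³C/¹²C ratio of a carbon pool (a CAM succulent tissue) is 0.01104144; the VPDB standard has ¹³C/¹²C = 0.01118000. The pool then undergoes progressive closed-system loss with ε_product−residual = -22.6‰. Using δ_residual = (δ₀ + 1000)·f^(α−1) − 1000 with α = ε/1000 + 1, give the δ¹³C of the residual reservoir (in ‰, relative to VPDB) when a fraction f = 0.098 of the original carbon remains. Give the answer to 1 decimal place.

δ₀ = (0.01104144/0.01118000 − 1)×1000 = (0.987606 − 1)×1000 = -12.394‰
α − 1 = ε/1000 = -0.0226
f^(α−1) = 0.098^(-0.0226) = 1.053897
δ_res = (-12.394 + 1000) × 1.053897 − 1000 = 1040.836 − 1000 = 40.84‰

40.8‰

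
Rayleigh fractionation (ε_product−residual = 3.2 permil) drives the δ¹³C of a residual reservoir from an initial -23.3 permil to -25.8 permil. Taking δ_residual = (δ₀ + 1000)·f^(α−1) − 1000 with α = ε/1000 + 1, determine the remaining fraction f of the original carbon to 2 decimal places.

0.45

α − 1 = ε/1000 = 0.0032
(δ_res + 1000)/(δ₀ + 1000) = (-25.8 + 1000)/(-23.3 + 1000) = 974.2/976.7 = 0.997440
f = 0.997440^(1/0.0032) = exp(ln(0.997440)/0.0032) = exp(-0.00256/0.0032)
f = exp(-0.8009) = 0.4489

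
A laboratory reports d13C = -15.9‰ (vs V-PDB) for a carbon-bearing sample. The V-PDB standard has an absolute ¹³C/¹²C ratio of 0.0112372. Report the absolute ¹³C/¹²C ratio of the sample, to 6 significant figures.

R_sample = R_standard × (d13C/1000 + 1)
R_sample = 0.0112372 × (-15.9/1000 + 1) = 0.0112372 × 0.984100
R_sample = 0.0110585

0.0110585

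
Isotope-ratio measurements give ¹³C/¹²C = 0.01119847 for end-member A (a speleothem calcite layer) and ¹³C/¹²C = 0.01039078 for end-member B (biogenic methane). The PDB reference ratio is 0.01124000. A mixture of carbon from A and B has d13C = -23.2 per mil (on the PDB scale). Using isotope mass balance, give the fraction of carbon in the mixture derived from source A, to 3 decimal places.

δ_A = (0.01119847/0.01124000 − 1)×1000 = (0.996305 − 1)×1000 = -3.695 per mil
δ_B = (0.01039078/0.01124000 − 1)×1000 = (0.924447 − 1)×1000 = -75.553 per mil
f_A = (δ_mix − δ_B)/(δ_A − δ_B) = (-23.2 − (-75.553))/(-3.695 − (-75.553))
f_A = 52.353 / 71.859 = 0.7286

0.729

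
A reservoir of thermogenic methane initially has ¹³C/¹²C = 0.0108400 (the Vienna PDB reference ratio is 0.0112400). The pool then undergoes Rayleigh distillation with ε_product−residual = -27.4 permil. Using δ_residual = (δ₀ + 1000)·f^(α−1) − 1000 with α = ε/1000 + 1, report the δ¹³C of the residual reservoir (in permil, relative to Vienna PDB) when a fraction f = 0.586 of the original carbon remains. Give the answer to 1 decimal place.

δ₀ = (0.0108400/0.0112400 − 1)×1000 = (0.964413 − 1)×1000 = -35.587 permil
α − 1 = ε/1000 = -0.0274
f^(α−1) = 0.586^(-0.0274) = 1.014751
δ_res = (-35.587 + 1000) × 1.014751 − 1000 = 978.639 − 1000 = -21.36 permil

-21.4 permil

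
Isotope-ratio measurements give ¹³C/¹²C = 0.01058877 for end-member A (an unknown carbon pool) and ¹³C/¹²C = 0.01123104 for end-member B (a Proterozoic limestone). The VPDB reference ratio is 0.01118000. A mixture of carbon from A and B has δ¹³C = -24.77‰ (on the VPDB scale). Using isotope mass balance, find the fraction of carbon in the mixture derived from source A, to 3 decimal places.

0.511

δ_A = (0.01058877/0.01118000 − 1)×1000 = (0.947117 − 1)×1000 = -52.883‰
δ_B = (0.01123104/0.01118000 − 1)×1000 = (1.004565 − 1)×1000 = 4.565‰
f_A = (δ_mix − δ_B)/(δ_A − δ_B) = (-24.77 − (4.565))/(-52.883 − (4.565))
f_A = -29.335 / -57.448 = 0.5106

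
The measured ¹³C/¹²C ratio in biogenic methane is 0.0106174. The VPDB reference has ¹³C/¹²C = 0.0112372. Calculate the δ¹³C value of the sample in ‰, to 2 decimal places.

-55.16‰

δ¹³C = (R_sample / R_standard − 1) × 1000
R_sample / R_standard = 0.0106174 / 0.0112372 = 0.944844
δ¹³C = (0.944844 − 1) × 1000 = -55.156‰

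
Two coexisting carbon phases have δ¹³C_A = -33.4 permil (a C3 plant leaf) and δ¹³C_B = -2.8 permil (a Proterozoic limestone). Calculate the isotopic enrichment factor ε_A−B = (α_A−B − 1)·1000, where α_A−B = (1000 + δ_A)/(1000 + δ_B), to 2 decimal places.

-30.69 permil

α_A−B = (1000 + -33.4) / (1000 + -2.8) = 966.6 / 997.2 = 0.969314
ε_A−B = (0.969314 − 1) × 1000 = -30.686 permil
(The approximation ε ≈ δ_A − δ_B would give -30.6 permil.)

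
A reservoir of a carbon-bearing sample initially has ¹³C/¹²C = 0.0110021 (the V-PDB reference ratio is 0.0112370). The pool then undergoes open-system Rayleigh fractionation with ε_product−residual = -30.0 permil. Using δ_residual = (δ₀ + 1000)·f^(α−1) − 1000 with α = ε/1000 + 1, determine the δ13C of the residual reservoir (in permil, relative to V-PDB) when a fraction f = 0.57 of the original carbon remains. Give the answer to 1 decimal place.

-4.3 permil

δ₀ = (0.0110021/0.0112370 − 1)×1000 = (0.979096 − 1)×1000 = -20.904 permil
α − 1 = ε/1000 = -0.0300
f^(α−1) = 0.57^(-0.0300) = 1.017007
δ_res = (-20.904 + 1000) × 1.017007 − 1000 = 995.747 − 1000 = -4.25 permil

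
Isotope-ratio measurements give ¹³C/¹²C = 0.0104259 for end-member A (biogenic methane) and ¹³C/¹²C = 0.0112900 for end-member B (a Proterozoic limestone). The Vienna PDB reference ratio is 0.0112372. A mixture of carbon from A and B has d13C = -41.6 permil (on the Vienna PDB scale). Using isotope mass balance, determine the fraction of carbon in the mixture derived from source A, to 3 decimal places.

0.602

δ_A = (0.0104259/0.0112372 − 1)×1000 = (0.927802 − 1)×1000 = -72.198 permil
δ_B = (0.0112900/0.0112372 − 1)×1000 = (1.004699 − 1)×1000 = 4.699 permil
f_A = (δ_mix − δ_B)/(δ_A − δ_B) = (-41.6 − (4.699))/(-72.198 − (4.699))
f_A = -46.299 / -76.896 = 0.6021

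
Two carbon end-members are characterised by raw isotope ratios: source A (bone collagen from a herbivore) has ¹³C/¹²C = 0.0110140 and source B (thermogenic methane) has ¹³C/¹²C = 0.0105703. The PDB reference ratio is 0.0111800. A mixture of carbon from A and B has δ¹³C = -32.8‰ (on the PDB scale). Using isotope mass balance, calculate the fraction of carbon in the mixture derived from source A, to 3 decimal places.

0.548

δ_A = (0.0110140/0.0111800 − 1)×1000 = (0.985152 − 1)×1000 = -14.848‰
δ_B = (0.0105703/0.0111800 − 1)×1000 = (0.945465 − 1)×1000 = -54.535‰
f_A = (δ_mix − δ_B)/(δ_A − δ_B) = (-32.8 − (-54.535))/(-14.848 − (-54.535))
f_A = 21.735 / 39.687 = 0.5477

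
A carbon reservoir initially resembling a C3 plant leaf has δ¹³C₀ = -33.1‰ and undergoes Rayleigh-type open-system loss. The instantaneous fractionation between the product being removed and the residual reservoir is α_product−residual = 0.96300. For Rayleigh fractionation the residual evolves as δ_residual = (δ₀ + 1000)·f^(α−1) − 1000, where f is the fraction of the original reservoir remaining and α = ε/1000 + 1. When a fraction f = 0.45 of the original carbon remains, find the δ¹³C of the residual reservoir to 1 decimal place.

-4.1‰

Rayleigh residual: δ_res = (δ₀ + 1000)·f^(α−1) − 1000
α − 1 = -0.03700
f^(α−1) = 0.45^(-0.03700) = 1.029986
δ_res = (-33.1 + 1000) × 1.029986 − 1000 = 995.893 − 1000 = -4.11‰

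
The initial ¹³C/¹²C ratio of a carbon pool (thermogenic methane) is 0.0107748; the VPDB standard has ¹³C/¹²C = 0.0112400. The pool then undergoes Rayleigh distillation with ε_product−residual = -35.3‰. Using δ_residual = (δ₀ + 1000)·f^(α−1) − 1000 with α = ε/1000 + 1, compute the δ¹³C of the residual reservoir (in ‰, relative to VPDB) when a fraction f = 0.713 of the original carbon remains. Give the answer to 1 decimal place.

-29.9‰

δ₀ = (0.0107748/0.0112400 − 1)×1000 = (0.958612 − 1)×1000 = -41.388‰
α − 1 = ε/1000 = -0.0353
f^(α−1) = 0.713^(-0.0353) = 1.012013
δ_res = (-41.388 + 1000) × 1.012013 − 1000 = 970.128 − 1000 = -29.87‰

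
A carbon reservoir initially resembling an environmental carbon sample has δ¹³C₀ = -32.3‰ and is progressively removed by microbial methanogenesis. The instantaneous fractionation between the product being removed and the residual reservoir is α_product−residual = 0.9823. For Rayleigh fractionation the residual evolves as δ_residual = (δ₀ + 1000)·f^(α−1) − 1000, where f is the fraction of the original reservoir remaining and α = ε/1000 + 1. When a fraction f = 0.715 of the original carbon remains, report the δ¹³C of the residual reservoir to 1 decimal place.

Rayleigh residual: δ_res = (δ₀ + 1000)·f^(α−1) − 1000
α − 1 = -0.01770
f^(α−1) = 0.715^(-0.01770) = 1.005956
δ_res = (-32.3 + 1000) × 1.005956 − 1000 = 973.463 − 1000 = -26.54‰

-26.5‰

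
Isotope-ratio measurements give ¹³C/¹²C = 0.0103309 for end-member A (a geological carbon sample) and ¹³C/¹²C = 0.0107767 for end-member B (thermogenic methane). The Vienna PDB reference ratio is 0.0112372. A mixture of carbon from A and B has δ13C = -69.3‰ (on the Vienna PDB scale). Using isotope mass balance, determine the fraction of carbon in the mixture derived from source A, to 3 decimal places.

0.714

δ_A = (0.0103309/0.0112372 − 1)×1000 = (0.919348 − 1)×1000 = -80.652‰
δ_B = (0.0107767/0.0112372 − 1)×1000 = (0.959020 − 1)×1000 = -40.980‰
f_A = (δ_mix − δ_B)/(δ_A − δ_B) = (-69.3 − (-40.980))/(-80.652 − (-40.980))
f_A = -28.320 / -39.672 = 0.7139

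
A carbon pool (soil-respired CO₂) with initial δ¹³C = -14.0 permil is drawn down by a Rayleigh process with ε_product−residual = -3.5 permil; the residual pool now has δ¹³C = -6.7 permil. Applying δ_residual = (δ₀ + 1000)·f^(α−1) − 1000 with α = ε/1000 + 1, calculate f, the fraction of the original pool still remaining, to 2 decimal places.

0.12

α − 1 = ε/1000 = -0.0035
(δ_res + 1000)/(δ₀ + 1000) = (-6.7 + 1000)/(-14.0 + 1000) = 993.3/986.0 = 1.007404
f = 1.007404^(1/-0.0035) = exp(ln(1.007404)/-0.0035) = exp(0.00738/-0.0035)
f = exp(-2.1075) = 0.1215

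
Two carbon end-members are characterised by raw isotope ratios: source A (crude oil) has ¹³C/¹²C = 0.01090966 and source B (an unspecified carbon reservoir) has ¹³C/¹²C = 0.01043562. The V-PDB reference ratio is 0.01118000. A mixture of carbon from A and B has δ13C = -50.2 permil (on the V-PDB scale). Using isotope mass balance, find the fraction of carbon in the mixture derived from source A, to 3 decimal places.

0.386

δ_A = (0.01090966/0.01118000 − 1)×1000 = (0.975819 − 1)×1000 = -24.181 permil
δ_B = (0.01043562/0.01118000 − 1)×1000 = (0.933419 − 1)×1000 = -66.581 permil
f_A = (δ_mix − δ_B)/(δ_A − δ_B) = (-50.2 − (-66.581))/(-24.181 − (-66.581))
f_A = 16.381 / 42.401 = 0.3863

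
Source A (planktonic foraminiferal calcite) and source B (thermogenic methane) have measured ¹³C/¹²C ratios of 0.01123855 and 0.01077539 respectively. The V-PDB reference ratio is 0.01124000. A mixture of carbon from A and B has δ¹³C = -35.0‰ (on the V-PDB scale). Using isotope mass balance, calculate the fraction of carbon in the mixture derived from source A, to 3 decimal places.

0.154

δ_A = (0.01123855/0.01124000 − 1)×1000 = (0.999871 − 1)×1000 = -0.129‰
δ_B = (0.01077539/0.01124000 − 1)×1000 = (0.958665 − 1)×1000 = -41.335‰
f_A = (δ_mix − δ_B)/(δ_A − δ_B) = (-35.0 − (-41.335))/(-0.129 − (-41.335))
f_A = 6.335 / 41.206 = 0.1537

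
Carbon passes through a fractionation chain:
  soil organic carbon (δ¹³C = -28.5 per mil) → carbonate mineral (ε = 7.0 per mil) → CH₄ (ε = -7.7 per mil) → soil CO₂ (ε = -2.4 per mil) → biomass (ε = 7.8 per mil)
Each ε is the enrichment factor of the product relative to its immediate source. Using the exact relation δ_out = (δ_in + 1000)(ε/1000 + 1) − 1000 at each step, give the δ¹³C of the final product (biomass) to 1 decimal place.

-24.0 per mil

step 1: δ = (-28.50 + 1000)·(7.0/1000 + 1) − 1000 = -21.70 per mil
step 2: δ = (-21.70 + 1000)·(-7.7/1000 + 1) − 1000 = -29.23 per mil
step 3: δ = (-29.23 + 1000)·(-2.4/1000 + 1) − 1000 = -31.56 per mil
step 4: δ = (-31.56 + 1000)·(7.8/1000 + 1) − 1000 = -24.01 per mil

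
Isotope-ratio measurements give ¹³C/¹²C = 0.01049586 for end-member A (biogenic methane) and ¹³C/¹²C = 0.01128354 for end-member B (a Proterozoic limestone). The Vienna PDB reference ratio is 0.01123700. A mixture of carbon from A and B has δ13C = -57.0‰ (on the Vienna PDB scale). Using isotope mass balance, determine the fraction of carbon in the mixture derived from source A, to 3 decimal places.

0.872

δ_A = (0.01049586/0.01123700 − 1)×1000 = (0.934045 − 1)×1000 = -65.955‰
δ_B = (0.01128354/0.01123700 − 1)×1000 = (1.004142 − 1)×1000 = 4.142‰
f_A = (δ_mix − δ_B)/(δ_A − δ_B) = (-57.0 − (4.142))/(-65.955 − (4.142))
f_A = -61.142 / -70.097 = 0.8722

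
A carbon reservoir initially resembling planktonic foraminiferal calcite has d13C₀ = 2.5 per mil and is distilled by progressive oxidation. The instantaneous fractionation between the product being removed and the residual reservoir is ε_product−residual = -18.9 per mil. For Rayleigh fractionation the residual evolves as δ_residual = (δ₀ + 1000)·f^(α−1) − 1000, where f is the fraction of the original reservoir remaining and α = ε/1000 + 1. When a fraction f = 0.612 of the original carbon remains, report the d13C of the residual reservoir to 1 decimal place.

11.8 per mil

Rayleigh residual: δ_res = (δ₀ + 1000)·f^(α−1) − 1000
α = ε/1000 + 1 = 0.98110, so α − 1 = -0.01890
f^(α−1) = 0.612^(-0.01890) = 1.009324
δ_res = (2.5 + 1000) × 1.009324 − 1000 = 1011.847 − 1000 = 11.85 per mil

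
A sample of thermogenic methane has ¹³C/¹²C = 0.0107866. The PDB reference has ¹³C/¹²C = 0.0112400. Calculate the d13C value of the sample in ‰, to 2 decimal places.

d13C = (R_sample / R_standard − 1) × 1000
R_sample / R_standard = 0.0107866 / 0.0112400 = 0.959662
d13C = (0.959662 − 1) × 1000 = -40.338‰

-40.34‰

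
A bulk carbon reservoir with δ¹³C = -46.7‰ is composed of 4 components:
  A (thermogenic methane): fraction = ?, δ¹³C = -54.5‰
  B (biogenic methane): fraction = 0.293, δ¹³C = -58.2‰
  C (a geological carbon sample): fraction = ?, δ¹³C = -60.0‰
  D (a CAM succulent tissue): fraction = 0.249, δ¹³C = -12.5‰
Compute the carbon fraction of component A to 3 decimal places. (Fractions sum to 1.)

0.172

Let f_A and f_C be the unknown fractions; fractions sum to 1 so f_A + f_C = 0.458.
Mass balance: Σ fᵢ·δᵢ = δ_bulk ⇒ f_A·(-54.5) + f_C·(-60.0) = -46.7 − (-20.165) = -26.535
Substitute f_C = 0.458 − f_A:
f_A·(-54.5 − -60.0) = -26.535 − 0.458×(-60.0) = 0.945
f_A = 0.945 / 5.5 = 0.1718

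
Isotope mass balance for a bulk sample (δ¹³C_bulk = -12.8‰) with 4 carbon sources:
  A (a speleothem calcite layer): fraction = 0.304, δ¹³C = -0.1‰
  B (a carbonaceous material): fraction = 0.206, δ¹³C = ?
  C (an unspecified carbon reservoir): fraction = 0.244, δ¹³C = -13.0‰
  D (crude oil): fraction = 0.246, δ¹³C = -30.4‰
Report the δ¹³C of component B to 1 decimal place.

-10.3‰

Isotope mass balance: δ_bulk = Σ fᵢ·δᵢ.
-12.8 = 0.304×(-0.1) + 0.206×δ_B + 0.244×(-13.0) + 0.246×(-30.4)
0.206·δ_B = -12.8 − (-10.681) = -2.119
δ_B = -2.119 / 0.206 = -10.29‰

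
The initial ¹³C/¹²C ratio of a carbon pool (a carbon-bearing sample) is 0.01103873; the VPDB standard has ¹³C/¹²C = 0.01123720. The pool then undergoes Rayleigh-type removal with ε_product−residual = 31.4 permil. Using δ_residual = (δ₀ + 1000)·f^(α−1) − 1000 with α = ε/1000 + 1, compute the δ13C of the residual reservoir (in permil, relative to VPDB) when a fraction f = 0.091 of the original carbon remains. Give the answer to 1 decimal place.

-88.9 permil

δ₀ = (0.01103873/0.01123720 − 1)×1000 = (0.982338 − 1)×1000 = -17.662 permil
α − 1 = ε/1000 = 0.0314
f^(α−1) = 0.091^(0.0314) = 0.927500
δ_res = (-17.662 + 1000) × 0.927500 − 1000 = 911.119 − 1000 = -88.88 permil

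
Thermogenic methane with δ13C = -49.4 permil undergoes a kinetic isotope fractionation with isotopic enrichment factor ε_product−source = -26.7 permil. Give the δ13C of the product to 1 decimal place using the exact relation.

-74.8 permil

To first order, δ_product ≈ δ_source + ε = -76.1 permil.
Exactly, δ_product = (δ_source + 1000)·(ε/1000 + 1) − 1000.
δ_product = (-49.4 + 1000) × (-26.7/1000 + 1) − 1000
δ_product = -74.78 permil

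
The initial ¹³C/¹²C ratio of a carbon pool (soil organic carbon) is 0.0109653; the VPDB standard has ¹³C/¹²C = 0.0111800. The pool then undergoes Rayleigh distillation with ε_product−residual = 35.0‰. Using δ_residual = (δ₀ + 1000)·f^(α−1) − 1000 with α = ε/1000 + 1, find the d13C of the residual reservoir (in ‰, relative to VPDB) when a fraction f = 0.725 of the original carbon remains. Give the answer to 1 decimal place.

δ₀ = (0.0109653/0.0111800 − 1)×1000 = (0.980796 − 1)×1000 = -19.204‰
α − 1 = ε/1000 = 0.0350
f^(α−1) = 0.725^(0.0350) = 0.988808
δ_res = (-19.204 + 1000) × 0.988808 − 1000 = 969.819 − 1000 = -30.18‰

-30.2‰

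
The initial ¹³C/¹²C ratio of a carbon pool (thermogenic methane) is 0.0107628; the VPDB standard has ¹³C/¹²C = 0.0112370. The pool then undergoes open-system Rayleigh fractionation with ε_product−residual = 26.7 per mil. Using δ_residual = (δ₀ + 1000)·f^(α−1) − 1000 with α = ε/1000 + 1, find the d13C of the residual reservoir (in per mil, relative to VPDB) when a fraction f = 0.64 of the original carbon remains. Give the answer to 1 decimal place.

-53.5 per mil

δ₀ = (0.0107628/0.0112370 − 1)×1000 = (0.957800 − 1)×1000 = -42.200 per mil
α − 1 = ε/1000 = 0.0267
f^(α−1) = 0.64^(0.0267) = 0.988155
δ_res = (-42.200 + 1000) × 0.988155 − 1000 = 946.455 − 1000 = -53.55 per mil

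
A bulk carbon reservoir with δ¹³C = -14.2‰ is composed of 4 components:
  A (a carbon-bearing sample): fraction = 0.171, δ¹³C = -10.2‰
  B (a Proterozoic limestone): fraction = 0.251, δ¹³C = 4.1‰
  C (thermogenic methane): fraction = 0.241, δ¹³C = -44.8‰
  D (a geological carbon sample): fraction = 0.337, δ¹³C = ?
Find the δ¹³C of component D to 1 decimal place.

Isotope mass balance: δ_bulk = Σ fᵢ·δᵢ.
-14.2 = 0.171×(-10.2) + 0.251×(4.1) + 0.241×(-44.8) + 0.337×δ_D
0.337·δ_D = -14.2 − (-11.512) = -2.688
δ_D = -2.688 / 0.337 = -7.98‰

-8.0‰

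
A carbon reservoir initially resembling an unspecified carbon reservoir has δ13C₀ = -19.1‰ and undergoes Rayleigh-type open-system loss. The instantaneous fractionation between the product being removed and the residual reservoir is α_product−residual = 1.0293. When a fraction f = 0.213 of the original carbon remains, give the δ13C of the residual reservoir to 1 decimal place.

Rayleigh residual: δ_res = (δ₀ + 1000)·f^(α−1) − 1000
α − 1 = 0.02930
f^(α−1) = 0.213^(0.02930) = 0.955700
δ_res = (-19.1 + 1000) × 0.955700 − 1000 = 937.446 − 1000 = -62.55‰

-62.6‰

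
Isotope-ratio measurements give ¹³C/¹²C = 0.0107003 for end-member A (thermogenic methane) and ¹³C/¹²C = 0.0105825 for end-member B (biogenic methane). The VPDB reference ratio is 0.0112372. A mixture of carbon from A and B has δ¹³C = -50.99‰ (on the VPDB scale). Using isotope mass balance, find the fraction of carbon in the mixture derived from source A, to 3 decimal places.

δ_A = (0.0107003/0.0112372 − 1)×1000 = (0.952221 − 1)×1000 = -47.779‰
δ_B = (0.0105825/0.0112372 − 1)×1000 = (0.941738 − 1)×1000 = -58.262‰
f_A = (δ_mix − δ_B)/(δ_A − δ_B) = (-50.99 − (-58.262))/(-47.779 − (-58.262))
f_A = 7.272 / 10.483 = 0.6937

0.694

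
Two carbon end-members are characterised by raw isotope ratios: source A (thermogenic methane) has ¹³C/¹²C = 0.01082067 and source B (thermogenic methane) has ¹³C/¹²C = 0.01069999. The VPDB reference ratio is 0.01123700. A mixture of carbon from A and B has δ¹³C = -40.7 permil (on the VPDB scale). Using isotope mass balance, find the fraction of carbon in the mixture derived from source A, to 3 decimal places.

0.660

δ_A = (0.01082067/0.01123700 − 1)×1000 = (0.962950 − 1)×1000 = -37.050 permil
δ_B = (0.01069999/0.01123700 − 1)×1000 = (0.952211 − 1)×1000 = -47.789 permil
f_A = (δ_mix − δ_B)/(δ_A − δ_B) = (-40.7 − (-47.789))/(-37.050 − (-47.789))
f_A = 7.089 / 10.740 = 0.6601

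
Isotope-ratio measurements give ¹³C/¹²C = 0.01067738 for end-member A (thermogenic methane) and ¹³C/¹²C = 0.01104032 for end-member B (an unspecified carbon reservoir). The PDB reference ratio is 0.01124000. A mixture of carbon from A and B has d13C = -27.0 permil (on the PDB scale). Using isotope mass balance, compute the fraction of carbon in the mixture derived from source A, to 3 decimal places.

0.286

δ_A = (0.01067738/0.01124000 − 1)×1000 = (0.949945 − 1)×1000 = -50.055 permil
δ_B = (0.01104032/0.01124000 − 1)×1000 = (0.982235 − 1)×1000 = -17.765 permil
f_A = (δ_mix − δ_B)/(δ_A − δ_B) = (-27.0 − (-17.765))/(-50.055 − (-17.765))
f_A = -9.235 / -32.290 = 0.2860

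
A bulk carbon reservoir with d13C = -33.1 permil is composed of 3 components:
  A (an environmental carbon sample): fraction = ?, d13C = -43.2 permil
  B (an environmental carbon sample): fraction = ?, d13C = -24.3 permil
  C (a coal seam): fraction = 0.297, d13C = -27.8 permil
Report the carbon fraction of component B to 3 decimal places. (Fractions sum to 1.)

Let f_B and f_A be the unknown fractions; fractions sum to 1 so f_B + f_A = 0.703.
Mass balance: Σ fᵢ·δᵢ = δ_bulk ⇒ f_B·(-24.3) + f_A·(-43.2) = -33.1 − (-8.257) = -24.843
Substitute f_A = 0.703 − f_B:
f_B·(-24.3 − -43.2) = -24.843 − 0.703×(-43.2) = 5.526
f_B = 5.526 / 18.9 = 0.2924

0.292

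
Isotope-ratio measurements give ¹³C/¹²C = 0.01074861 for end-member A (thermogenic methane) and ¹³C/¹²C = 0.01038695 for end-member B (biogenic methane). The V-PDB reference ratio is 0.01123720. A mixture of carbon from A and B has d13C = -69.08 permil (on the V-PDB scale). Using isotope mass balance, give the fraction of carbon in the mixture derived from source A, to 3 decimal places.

δ_A = (0.01074861/0.01123720 − 1)×1000 = (0.956520 − 1)×1000 = -43.480 permil
δ_B = (0.01038695/0.01123720 − 1)×1000 = (0.924336 − 1)×1000 = -75.664 permil
f_A = (δ_mix − δ_B)/(δ_A − δ_B) = (-69.08 − (-75.664))/(-43.480 − (-75.664))
f_A = 6.584 / 32.184 = 0.2046

0.205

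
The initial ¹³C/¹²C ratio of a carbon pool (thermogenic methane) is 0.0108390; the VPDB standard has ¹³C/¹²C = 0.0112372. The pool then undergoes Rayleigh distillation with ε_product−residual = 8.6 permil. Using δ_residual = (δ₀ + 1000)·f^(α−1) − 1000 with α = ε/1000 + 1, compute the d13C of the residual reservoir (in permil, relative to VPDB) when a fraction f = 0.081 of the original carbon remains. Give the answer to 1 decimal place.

-56.1 permil

δ₀ = (0.0108390/0.0112372 − 1)×1000 = (0.964564 − 1)×1000 = -35.436 permil
α − 1 = ε/1000 = 0.0086
f^(α−1) = 0.081^(0.0086) = 0.978617
δ_res = (-35.436 + 1000) × 0.978617 − 1000 = 943.939 − 1000 = -56.06 permil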